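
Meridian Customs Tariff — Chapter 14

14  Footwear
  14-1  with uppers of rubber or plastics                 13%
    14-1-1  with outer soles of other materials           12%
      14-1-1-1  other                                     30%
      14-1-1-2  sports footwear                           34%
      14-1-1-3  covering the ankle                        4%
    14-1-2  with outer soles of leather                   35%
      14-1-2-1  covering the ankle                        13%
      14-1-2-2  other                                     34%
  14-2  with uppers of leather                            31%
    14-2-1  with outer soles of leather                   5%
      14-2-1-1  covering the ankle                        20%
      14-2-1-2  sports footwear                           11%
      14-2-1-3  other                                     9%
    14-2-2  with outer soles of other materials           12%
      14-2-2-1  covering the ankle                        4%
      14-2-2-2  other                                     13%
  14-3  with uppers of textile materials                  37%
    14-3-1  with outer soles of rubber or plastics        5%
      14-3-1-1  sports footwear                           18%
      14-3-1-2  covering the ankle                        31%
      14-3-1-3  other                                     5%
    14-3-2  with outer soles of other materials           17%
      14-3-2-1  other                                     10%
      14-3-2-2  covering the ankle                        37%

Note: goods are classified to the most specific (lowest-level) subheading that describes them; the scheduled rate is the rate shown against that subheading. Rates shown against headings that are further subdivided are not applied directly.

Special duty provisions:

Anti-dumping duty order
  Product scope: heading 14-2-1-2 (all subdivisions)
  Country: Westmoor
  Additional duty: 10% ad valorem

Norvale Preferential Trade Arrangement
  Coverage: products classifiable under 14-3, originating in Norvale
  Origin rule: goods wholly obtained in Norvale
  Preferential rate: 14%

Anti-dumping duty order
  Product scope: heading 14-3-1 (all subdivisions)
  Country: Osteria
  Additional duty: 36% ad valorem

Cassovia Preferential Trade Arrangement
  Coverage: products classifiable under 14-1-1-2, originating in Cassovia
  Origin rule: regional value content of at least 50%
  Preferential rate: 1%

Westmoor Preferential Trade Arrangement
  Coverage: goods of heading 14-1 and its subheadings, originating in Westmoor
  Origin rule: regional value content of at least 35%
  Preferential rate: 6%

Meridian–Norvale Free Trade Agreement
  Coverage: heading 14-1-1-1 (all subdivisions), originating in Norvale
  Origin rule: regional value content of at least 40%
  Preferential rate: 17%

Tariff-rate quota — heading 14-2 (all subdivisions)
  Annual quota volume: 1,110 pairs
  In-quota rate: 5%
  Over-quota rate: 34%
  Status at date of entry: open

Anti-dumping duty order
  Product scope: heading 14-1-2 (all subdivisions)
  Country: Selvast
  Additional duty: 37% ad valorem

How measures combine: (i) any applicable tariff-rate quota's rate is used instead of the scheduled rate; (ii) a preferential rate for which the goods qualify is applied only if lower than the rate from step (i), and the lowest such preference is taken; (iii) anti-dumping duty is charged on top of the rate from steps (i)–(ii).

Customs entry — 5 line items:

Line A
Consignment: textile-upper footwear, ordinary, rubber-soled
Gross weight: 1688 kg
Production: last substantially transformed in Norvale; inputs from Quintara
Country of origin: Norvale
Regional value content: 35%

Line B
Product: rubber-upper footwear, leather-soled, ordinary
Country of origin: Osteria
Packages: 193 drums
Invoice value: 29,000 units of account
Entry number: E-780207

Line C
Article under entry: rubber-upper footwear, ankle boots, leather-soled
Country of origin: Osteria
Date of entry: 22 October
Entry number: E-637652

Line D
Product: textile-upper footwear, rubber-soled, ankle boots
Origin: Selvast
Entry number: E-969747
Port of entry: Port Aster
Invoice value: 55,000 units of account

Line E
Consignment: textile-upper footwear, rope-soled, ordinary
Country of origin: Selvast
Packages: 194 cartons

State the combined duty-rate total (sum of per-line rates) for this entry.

Line A: textile-upper → 14-3; rubber-soled → 14-3-1; ordinary → 14-3-1-3. Scheduled 5%. Norvale agreement on 14-3: not wholly obtained; Norvale agreement on 14-1-1-1: 14-3-1-3 not covered. → 5%.
Line B: rubber-upper → 14-1; leather-soled → 14-1-2; ordinary → 14-1-2-2. Scheduled 34%. No special measure applies. → 34%.
Line C: rubber-upper → 14-1; leather-soled → 14-1-2; ankle boots → 14-1-2-1. Scheduled 13%. No special measure applies. → 13%.
Line D: textile-upper → 14-3; rubber-soled → 14-3-1; ankle boots → 14-3-1-2. Scheduled 31%. No special measure applies. → 31%.
Line E: textile-upper → 14-3; rope-soled → 14-3-2; ordinary → 14-3-2-1. Scheduled 10%. No special measure applies. → 10%.
Sum: 5% + 34% + 13% + 31% + 10% = 93%.

93%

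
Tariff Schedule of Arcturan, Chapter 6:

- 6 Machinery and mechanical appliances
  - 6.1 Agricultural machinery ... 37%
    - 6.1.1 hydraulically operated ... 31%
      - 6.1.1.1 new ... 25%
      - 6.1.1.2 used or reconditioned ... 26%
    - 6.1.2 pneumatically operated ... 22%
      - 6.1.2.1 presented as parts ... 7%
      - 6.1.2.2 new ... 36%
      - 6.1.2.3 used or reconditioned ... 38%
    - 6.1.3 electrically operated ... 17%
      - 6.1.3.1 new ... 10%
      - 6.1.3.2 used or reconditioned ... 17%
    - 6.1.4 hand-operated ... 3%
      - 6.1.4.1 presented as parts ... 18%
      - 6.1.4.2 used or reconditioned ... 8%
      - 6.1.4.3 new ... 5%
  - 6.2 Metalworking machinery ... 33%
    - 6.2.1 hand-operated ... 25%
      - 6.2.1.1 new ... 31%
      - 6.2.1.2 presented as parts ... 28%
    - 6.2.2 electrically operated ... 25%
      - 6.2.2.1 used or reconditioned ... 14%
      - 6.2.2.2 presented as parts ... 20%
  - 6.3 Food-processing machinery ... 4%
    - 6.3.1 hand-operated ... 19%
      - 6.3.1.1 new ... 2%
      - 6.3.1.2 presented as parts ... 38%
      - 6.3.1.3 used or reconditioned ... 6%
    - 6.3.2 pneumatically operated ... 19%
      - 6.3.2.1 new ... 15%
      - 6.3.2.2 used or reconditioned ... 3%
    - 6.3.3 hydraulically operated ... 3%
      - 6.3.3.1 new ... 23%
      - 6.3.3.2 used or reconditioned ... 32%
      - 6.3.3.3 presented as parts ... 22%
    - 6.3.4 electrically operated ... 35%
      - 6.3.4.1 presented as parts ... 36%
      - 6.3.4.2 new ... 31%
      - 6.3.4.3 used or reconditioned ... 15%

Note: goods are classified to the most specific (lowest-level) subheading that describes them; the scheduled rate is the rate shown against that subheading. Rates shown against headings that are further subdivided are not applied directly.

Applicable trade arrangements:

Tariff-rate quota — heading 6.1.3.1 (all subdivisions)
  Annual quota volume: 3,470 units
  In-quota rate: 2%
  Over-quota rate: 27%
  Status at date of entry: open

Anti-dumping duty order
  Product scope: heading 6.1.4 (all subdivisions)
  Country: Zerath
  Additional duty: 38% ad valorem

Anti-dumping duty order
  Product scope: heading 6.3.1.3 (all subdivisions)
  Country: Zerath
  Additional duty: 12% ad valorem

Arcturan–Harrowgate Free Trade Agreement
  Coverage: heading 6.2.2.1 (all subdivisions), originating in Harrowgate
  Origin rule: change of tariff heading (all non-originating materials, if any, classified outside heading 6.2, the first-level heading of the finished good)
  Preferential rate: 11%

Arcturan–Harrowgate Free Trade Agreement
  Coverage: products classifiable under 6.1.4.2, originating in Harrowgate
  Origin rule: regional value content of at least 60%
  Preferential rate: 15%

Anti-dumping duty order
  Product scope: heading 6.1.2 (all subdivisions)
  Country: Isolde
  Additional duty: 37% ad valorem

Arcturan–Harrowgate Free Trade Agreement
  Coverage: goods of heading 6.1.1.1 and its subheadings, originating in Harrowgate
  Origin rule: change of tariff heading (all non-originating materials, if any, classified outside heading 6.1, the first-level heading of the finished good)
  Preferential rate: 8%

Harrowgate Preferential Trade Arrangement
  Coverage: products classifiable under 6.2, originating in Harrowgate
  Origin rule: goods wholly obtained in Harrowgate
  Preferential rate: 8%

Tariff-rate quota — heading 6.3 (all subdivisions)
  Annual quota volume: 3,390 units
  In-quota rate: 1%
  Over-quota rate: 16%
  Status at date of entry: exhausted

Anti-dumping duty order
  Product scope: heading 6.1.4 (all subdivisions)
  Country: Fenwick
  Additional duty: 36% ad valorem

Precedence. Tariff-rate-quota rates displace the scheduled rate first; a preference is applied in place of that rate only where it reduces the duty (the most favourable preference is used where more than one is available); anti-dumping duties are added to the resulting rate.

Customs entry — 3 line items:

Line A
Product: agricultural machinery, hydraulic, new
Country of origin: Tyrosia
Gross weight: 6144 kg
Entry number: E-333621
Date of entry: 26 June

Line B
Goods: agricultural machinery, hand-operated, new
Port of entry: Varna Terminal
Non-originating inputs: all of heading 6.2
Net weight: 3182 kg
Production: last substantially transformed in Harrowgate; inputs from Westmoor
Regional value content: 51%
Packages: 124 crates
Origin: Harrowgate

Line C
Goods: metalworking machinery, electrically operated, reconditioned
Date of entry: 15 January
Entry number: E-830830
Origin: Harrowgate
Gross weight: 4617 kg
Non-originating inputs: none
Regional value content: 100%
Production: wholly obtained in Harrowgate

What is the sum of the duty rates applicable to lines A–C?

38%

Line A: agricultural → 6.1; hydraulic → 6.1.1; new → 6.1.1.1. Scheduled 25%. No special measure applies. → 25%.
Line B: agricultural → 6.1; hand-operated → 6.1.4; new → 6.1.4.3. Scheduled 5%. Harrowgate agreement on 6.2.2.1: 6.1.4.3 not covered; Harrowgate agreement on 6.1.4.2: 6.1.4.3 not covered; Harrowgate agreement on 6.1.1.1: 6.1.4.3 not covered; Harrowgate agreement on 6.2: 6.1.4.3 not covered. → 5%.
Line C: metalworking → 6.2; electrically operated → 6.2.2; reconditioned → 6.2.2.1. Scheduled 14%. Harrowgate agreement on 6.2.2.1: CTH met → 11% available; Harrowgate agreement on 6.1.4.2: 6.2.2.1 not covered; Harrowgate agreement on 6.1.1.1: 6.2.2.1 not covered; Harrowgate agreement on 6.2: wholly obtained → 8% available; preferential 8%. → 8%.
Sum: 25% + 5% + 8% = 38%.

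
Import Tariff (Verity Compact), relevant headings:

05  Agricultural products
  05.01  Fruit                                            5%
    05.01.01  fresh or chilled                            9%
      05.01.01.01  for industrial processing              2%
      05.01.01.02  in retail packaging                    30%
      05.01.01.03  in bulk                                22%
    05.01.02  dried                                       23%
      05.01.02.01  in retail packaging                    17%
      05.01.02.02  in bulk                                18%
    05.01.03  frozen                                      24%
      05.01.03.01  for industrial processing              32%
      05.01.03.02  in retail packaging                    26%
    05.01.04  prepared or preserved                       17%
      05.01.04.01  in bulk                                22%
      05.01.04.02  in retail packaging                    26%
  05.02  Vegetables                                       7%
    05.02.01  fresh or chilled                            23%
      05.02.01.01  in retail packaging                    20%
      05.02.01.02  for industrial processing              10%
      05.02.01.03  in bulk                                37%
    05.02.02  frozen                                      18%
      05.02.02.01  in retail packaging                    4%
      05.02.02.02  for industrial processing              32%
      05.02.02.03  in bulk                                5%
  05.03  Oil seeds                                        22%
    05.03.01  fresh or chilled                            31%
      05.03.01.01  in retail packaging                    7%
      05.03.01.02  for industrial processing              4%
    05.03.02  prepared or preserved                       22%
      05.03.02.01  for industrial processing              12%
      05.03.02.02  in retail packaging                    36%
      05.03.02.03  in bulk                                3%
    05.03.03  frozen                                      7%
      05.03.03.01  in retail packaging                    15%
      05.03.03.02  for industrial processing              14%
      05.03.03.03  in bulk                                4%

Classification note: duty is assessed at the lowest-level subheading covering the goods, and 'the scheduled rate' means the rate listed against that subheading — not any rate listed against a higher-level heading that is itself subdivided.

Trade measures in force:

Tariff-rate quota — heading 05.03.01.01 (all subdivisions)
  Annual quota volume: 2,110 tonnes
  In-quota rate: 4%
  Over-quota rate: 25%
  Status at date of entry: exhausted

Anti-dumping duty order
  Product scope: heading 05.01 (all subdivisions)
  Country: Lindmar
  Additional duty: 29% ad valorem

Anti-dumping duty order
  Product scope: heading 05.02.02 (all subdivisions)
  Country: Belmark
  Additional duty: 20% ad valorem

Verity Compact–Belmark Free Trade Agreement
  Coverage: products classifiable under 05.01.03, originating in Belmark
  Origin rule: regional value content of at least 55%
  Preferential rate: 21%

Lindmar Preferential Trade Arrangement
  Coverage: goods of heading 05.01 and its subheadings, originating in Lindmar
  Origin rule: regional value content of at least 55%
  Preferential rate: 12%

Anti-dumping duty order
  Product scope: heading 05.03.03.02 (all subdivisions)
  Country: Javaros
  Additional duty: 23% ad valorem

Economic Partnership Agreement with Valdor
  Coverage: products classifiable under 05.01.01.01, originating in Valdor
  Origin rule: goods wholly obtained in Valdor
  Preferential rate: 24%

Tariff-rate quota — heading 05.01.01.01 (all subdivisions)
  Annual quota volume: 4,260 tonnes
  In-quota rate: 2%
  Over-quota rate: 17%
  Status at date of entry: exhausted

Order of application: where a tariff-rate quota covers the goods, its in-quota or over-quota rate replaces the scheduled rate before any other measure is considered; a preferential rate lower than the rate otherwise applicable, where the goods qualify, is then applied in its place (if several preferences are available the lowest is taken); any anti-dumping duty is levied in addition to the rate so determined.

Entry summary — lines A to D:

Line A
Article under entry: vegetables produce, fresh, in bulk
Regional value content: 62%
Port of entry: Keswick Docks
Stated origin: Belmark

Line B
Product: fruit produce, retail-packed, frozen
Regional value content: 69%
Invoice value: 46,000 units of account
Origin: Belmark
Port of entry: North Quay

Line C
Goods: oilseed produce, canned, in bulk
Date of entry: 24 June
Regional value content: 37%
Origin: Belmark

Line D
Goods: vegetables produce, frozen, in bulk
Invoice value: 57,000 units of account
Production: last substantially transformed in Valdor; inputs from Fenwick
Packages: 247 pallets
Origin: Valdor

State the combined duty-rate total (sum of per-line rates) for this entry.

66%

Line A: vegetables → 05.02; fresh → 05.02.01; in bulk → 05.02.01.03. Scheduled 37%. Belmark agreement on 05.01.03: 05.02.01.03 not covered. → 37%.
Line B: fruit → 05.01; frozen → 05.01.03; retail-packed → 05.01.03.02. Scheduled 26%. Belmark agreement on 05.01.03: RVC ≥ 55% → 21% available; preferential 21%. → 21%.
Line C: oilseed → 05.03; canned → 05.03.02; in bulk → 05.03.02.03. Scheduled 3%. Belmark agreement on 05.01.03: 05.03.02.03 not covered. → 3%.
Line D: vegetables → 05.02; frozen → 05.02.02; in bulk → 05.02.02.03. Scheduled 5%. Valdor agreement on 05.01.01.01: 05.02.02.03 not covered. → 5%.
Sum: 37% + 21% + 3% + 5% = 66%.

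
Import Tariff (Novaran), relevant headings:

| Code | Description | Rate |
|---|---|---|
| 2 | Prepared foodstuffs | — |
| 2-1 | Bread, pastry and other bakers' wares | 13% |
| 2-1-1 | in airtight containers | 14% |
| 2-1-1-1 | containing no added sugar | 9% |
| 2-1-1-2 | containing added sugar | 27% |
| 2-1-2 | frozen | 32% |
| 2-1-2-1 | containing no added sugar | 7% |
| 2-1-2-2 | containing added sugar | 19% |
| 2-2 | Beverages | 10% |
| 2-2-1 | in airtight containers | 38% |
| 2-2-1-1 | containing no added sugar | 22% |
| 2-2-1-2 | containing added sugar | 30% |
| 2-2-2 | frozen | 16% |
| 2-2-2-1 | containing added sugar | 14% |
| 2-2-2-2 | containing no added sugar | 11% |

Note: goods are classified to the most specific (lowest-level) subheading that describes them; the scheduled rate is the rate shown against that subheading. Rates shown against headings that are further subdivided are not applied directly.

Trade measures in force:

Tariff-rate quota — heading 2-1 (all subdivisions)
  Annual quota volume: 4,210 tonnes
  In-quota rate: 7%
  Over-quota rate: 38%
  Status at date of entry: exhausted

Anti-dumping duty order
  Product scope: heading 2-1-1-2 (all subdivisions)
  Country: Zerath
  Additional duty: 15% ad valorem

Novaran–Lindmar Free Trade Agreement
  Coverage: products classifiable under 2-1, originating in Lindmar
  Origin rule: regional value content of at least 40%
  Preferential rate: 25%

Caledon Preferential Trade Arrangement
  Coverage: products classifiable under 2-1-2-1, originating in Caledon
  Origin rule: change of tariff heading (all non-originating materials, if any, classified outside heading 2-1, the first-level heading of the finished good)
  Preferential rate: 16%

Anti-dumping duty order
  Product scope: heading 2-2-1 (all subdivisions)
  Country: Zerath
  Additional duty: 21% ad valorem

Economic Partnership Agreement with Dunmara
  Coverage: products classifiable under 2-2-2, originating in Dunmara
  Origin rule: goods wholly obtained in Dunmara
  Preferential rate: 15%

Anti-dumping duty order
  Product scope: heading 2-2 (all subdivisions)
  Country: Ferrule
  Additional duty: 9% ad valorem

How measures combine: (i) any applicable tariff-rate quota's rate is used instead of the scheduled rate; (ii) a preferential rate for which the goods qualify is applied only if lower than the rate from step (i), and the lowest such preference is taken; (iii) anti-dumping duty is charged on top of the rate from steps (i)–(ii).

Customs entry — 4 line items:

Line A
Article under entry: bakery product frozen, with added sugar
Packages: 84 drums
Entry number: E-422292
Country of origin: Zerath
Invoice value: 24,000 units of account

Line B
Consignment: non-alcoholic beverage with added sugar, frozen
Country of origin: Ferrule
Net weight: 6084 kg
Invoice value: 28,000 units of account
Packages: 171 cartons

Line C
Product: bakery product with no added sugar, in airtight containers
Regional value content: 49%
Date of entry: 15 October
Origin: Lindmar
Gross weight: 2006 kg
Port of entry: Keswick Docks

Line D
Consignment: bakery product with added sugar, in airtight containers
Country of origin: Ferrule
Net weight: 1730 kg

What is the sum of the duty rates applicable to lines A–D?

Line A: bakery product → 2-1; frozen → 2-1-2; with added sugar → 2-1-2-2. Scheduled 19%. quota on 2-1 exhausted → over-quota 38%. → 38%.
Line B: non-alcoholic beverage → 2-2; frozen → 2-2-2; with added sugar → 2-2-2-1. Scheduled 14%. anti-dumping (Ferrule, 2-2): +9%; total 14% + 9% = 23%. → 23%.
Line C: bakery product → 2-1; in airtight containers → 2-1-1; with no added sugar → 2-1-1-1. Scheduled 9%. quota on 2-1 exhausted → over-quota 38%; Lindmar agreement on 2-1: RVC ≥ 40% → 25% available; preferential 25%. → 25%.
Line D: bakery product → 2-1; in airtight containers → 2-1-1; with added sugar → 2-1-1-2. Scheduled 27%. quota on 2-1 exhausted → over-quota 38%. → 38%.
Sum: 38% + 23% + 25% + 38% = 124%.

124%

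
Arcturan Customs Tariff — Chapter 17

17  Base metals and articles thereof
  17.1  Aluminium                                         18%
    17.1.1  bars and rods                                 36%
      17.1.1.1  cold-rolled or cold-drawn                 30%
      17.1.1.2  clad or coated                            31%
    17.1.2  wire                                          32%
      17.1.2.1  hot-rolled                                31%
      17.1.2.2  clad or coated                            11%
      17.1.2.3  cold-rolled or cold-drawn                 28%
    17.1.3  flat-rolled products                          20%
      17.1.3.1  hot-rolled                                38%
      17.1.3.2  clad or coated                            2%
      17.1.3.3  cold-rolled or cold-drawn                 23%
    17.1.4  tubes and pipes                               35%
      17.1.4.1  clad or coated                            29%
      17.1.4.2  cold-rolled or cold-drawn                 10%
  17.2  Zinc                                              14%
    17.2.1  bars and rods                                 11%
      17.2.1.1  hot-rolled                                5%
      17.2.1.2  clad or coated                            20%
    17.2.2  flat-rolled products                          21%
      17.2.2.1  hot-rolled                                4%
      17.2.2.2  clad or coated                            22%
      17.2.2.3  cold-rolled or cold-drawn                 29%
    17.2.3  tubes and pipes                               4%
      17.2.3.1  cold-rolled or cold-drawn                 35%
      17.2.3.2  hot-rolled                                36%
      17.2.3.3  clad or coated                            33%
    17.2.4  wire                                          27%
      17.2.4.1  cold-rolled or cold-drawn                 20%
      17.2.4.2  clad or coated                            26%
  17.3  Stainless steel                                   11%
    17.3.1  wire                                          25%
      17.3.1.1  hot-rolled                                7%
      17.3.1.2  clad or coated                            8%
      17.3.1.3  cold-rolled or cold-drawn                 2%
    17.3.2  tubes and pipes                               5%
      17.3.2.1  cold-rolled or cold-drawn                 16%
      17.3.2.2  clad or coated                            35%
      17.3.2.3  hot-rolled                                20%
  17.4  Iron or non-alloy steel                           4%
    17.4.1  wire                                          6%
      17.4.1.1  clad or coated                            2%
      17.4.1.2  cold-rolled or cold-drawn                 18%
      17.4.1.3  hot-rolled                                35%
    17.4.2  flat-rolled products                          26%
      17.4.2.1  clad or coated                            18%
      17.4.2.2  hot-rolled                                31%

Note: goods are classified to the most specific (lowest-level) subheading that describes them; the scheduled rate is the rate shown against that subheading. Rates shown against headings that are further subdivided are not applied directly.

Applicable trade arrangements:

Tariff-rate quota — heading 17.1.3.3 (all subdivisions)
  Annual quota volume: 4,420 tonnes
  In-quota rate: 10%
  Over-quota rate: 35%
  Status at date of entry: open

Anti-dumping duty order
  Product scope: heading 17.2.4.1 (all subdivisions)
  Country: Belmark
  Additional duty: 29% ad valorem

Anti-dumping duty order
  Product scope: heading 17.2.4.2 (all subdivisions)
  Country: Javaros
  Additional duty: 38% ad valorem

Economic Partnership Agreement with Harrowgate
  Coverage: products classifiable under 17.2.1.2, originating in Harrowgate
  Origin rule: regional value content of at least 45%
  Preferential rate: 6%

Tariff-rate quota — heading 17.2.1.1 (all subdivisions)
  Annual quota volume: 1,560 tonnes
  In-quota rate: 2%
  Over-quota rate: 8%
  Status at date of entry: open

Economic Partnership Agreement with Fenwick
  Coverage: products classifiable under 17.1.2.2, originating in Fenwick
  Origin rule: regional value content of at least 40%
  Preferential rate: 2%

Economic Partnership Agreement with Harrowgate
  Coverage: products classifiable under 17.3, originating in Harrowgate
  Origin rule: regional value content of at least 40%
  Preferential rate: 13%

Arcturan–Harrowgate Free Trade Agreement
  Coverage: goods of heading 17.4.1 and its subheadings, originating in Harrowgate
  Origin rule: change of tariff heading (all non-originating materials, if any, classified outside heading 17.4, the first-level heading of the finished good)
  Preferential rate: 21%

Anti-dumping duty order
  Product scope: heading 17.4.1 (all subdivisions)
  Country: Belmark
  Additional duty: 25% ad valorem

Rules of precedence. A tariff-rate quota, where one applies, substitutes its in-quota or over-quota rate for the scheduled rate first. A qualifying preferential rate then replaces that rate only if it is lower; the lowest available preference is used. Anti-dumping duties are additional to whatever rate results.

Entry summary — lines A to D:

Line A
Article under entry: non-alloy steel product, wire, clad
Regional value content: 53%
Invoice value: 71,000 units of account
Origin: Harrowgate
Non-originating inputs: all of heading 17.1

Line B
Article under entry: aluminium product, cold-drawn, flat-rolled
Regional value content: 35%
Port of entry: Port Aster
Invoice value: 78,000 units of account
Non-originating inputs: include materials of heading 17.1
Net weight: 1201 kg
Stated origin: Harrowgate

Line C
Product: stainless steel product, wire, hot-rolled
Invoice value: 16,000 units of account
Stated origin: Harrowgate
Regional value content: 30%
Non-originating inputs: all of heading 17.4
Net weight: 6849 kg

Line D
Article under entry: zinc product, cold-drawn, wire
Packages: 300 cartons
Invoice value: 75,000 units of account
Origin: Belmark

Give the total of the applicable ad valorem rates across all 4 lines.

Line A: non-alloy steel → 17.4; wire → 17.4.1; clad → 17.4.1.1. Scheduled 2%. Harrowgate agreement on 17.2.1.2: 17.4.1.1 not covered; Harrowgate agreement on 17.3: 17.4.1.1 not covered; Harrowgate agreement on 17.4.1: CTH met → 21% available; preference 21% not lower than 2% → no reduction. → 2%.
Line B: aluminium → 17.1; flat-rolled → 17.1.3; cold-drawn → 17.1.3.3. Scheduled 23%. quota on 17.1.3.3 open → in-quota 10%; Harrowgate agreement on 17.2.1.2: 17.1.3.3 not covered; Harrowgate agreement on 17.3: 17.1.3.3 not covered; Harrowgate agreement on 17.4.1: 17.1.3.3 not covered. → 10%.
Line C: stainless steel → 17.3; wire → 17.3.1; hot-rolled → 17.3.1.1. Scheduled 7%. Harrowgate agreement on 17.2.1.2: 17.3.1.1 not covered; Harrowgate agreement on 17.3: RVC < 40%; Harrowgate agreement on 17.4.1: 17.3.1.1 not covered. → 7%.
Line D: zinc → 17.2; wire → 17.2.4; cold-drawn → 17.2.4.1. Scheduled 20%. anti-dumping (Belmark, 17.2.4.1): +29%; total 20% + 29% = 49%. → 49%.
Sum: 2% + 10% + 7% + 49% = 68%.

68%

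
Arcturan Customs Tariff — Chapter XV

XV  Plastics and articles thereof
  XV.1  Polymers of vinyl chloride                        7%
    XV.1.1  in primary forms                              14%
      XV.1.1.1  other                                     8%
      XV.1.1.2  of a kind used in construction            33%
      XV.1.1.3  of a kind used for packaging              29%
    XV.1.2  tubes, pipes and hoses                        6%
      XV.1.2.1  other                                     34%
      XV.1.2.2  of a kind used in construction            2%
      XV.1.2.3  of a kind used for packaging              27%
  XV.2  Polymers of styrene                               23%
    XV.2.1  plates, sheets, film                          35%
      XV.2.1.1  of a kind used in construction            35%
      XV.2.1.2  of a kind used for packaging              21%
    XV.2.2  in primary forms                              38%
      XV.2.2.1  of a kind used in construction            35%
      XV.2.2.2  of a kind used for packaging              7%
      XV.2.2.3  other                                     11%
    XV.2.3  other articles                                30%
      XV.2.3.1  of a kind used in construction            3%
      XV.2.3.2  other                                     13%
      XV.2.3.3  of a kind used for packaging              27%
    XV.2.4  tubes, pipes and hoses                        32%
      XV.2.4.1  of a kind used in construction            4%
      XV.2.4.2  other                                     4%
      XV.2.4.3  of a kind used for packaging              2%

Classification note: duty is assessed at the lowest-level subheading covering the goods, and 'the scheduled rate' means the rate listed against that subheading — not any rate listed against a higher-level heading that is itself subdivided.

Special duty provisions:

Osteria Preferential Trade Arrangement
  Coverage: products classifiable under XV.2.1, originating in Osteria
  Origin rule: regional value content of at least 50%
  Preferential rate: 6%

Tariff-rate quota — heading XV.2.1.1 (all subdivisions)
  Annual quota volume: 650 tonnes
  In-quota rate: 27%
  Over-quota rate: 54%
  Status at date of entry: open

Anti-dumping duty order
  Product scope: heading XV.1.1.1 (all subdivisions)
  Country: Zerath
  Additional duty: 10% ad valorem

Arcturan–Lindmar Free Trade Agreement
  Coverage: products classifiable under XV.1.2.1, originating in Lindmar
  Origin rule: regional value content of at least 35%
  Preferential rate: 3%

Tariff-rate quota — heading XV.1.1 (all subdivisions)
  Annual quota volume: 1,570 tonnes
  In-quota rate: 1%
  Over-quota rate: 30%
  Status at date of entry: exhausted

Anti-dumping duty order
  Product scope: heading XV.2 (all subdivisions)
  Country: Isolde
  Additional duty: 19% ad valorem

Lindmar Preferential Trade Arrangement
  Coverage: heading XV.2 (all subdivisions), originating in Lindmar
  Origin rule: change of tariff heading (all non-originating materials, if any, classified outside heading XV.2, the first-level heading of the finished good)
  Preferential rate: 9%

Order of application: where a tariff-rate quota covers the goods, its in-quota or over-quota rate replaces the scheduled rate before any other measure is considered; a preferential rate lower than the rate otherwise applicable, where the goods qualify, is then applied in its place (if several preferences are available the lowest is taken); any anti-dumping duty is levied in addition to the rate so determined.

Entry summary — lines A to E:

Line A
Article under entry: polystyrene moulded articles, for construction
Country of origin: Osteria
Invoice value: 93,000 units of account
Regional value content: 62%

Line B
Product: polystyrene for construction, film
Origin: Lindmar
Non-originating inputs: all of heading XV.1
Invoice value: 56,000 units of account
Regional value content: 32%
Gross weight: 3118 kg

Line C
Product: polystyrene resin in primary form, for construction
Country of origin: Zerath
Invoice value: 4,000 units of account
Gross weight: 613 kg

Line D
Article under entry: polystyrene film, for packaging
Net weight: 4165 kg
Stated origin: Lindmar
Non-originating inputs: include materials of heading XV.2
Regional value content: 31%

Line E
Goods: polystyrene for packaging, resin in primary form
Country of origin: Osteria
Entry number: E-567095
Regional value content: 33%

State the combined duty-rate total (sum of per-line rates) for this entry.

75%

Line A: polystyrene → XV.2; moulded articles → XV.2.3; for construction → XV.2.3.1. Scheduled 3%. Osteria agreement on XV.2.1: XV.2.3.1 not covered. → 3%.
Line B: polystyrene → XV.2; film → XV.2.1; for construction → XV.2.1.1. Scheduled 35%. quota on XV.2.1.1 open → in-quota 27%; Lindmar agreement on XV.1.2.1: XV.2.1.1 not covered; Lindmar agreement on XV.2: CTH met → 9% available; preferential 9%. → 9%.
Line C: polystyrene → XV.2; resin in primary form → XV.2.2; for construction → XV.2.2.1. Scheduled 35%. No special measure applies. → 35%.
Line D: polystyrene → XV.2; film → XV.2.1; for packaging → XV.2.1.2. Scheduled 21%. Lindmar agreement on XV.1.2.1: XV.2.1.2 not covered; Lindmar agreement on XV.2: CTH not met. → 21%.
Line E: polystyrene → XV.2; resin in primary form → XV.2.2; for packaging → XV.2.2.2. Scheduled 7%. Osteria agreement on XV.2.1: XV.2.2.2 not covered. → 7%.
Sum: 3% + 9% + 35% + 21% + 7% = 75%.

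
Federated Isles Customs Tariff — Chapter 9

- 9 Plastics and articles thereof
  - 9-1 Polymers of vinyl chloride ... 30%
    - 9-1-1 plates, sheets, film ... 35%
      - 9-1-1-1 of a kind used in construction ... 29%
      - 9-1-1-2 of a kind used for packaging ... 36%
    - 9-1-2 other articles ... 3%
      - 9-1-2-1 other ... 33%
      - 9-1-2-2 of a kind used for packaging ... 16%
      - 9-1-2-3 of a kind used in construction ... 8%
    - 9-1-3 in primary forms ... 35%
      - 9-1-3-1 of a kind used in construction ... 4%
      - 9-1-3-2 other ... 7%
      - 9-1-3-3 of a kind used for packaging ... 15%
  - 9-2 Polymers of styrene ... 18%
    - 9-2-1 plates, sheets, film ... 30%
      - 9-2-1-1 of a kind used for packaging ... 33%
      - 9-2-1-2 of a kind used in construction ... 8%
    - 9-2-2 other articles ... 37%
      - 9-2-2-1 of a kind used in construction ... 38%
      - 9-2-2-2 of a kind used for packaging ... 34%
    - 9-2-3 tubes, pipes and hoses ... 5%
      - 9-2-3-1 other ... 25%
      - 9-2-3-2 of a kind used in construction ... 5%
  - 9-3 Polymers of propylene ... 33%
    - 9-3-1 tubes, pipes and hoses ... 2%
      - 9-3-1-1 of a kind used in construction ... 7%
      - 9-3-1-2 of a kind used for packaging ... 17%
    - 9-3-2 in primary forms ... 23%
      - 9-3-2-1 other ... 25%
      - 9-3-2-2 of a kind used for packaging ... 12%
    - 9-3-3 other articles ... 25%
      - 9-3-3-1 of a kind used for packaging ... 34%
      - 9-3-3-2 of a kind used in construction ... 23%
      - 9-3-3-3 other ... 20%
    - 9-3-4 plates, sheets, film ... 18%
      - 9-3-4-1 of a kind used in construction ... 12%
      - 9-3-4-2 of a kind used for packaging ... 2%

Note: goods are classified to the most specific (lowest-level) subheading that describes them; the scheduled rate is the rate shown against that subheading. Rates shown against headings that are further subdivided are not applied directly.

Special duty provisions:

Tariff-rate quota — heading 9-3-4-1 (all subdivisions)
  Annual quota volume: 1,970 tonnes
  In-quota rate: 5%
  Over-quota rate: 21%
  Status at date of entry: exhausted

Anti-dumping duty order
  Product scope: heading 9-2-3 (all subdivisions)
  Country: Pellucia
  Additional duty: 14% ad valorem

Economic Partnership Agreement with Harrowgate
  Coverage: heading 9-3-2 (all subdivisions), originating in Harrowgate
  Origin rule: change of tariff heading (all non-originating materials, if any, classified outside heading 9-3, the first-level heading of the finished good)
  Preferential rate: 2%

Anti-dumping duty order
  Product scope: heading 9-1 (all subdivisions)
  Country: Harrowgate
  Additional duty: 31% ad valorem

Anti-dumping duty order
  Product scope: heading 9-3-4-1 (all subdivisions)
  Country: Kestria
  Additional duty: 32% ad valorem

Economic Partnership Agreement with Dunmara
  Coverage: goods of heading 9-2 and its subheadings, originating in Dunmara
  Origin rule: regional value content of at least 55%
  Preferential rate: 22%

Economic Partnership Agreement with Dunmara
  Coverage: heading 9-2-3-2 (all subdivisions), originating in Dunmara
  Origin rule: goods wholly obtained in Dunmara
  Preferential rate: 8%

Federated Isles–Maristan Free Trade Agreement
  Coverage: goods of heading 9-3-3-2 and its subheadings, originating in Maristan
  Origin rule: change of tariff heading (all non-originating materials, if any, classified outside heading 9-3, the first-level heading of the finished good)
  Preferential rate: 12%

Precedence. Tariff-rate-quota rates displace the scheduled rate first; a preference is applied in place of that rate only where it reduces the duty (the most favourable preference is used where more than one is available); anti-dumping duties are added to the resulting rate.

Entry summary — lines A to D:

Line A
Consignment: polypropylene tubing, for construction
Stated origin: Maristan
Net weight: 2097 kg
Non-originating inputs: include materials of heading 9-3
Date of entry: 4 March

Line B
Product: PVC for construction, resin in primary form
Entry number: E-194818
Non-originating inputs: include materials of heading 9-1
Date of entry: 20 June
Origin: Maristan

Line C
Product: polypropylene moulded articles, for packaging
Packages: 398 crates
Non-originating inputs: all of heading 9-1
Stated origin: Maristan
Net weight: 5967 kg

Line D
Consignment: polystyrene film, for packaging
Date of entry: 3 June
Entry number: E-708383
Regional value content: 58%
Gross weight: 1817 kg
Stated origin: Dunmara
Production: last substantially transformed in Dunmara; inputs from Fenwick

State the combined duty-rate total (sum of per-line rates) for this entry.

Line A: polypropylene → 9-3; tubing → 9-3-1; for construction → 9-3-1-1. Scheduled 7%. Maristan agreement on 9-3-3-2: 9-3-1-1 not covered. → 7%.
Line B: PVC → 9-1; resin in primary form → 9-1-3; for construction → 9-1-3-1. Scheduled 4%. Maristan agreement on 9-3-3-2: 9-1-3-1 not covered. → 4%.
Line C: polypropylene → 9-3; moulded articles → 9-3-3; for packaging → 9-3-3-1. Scheduled 34%. Maristan agreement on 9-3-3-2: 9-3-3-1 not covered. → 34%.
Line D: polystyrene → 9-2; film → 9-2-1; for packaging → 9-2-1-1. Scheduled 33%. Dunmara agreement on 9-2: RVC ≥ 55% → 22% available; Dunmara agreement on 9-2-3-2: 9-2-1-1 not covered; preferential 22%. → 22%.
Sum: 7% + 4% + 34% + 22% = 67%.

67%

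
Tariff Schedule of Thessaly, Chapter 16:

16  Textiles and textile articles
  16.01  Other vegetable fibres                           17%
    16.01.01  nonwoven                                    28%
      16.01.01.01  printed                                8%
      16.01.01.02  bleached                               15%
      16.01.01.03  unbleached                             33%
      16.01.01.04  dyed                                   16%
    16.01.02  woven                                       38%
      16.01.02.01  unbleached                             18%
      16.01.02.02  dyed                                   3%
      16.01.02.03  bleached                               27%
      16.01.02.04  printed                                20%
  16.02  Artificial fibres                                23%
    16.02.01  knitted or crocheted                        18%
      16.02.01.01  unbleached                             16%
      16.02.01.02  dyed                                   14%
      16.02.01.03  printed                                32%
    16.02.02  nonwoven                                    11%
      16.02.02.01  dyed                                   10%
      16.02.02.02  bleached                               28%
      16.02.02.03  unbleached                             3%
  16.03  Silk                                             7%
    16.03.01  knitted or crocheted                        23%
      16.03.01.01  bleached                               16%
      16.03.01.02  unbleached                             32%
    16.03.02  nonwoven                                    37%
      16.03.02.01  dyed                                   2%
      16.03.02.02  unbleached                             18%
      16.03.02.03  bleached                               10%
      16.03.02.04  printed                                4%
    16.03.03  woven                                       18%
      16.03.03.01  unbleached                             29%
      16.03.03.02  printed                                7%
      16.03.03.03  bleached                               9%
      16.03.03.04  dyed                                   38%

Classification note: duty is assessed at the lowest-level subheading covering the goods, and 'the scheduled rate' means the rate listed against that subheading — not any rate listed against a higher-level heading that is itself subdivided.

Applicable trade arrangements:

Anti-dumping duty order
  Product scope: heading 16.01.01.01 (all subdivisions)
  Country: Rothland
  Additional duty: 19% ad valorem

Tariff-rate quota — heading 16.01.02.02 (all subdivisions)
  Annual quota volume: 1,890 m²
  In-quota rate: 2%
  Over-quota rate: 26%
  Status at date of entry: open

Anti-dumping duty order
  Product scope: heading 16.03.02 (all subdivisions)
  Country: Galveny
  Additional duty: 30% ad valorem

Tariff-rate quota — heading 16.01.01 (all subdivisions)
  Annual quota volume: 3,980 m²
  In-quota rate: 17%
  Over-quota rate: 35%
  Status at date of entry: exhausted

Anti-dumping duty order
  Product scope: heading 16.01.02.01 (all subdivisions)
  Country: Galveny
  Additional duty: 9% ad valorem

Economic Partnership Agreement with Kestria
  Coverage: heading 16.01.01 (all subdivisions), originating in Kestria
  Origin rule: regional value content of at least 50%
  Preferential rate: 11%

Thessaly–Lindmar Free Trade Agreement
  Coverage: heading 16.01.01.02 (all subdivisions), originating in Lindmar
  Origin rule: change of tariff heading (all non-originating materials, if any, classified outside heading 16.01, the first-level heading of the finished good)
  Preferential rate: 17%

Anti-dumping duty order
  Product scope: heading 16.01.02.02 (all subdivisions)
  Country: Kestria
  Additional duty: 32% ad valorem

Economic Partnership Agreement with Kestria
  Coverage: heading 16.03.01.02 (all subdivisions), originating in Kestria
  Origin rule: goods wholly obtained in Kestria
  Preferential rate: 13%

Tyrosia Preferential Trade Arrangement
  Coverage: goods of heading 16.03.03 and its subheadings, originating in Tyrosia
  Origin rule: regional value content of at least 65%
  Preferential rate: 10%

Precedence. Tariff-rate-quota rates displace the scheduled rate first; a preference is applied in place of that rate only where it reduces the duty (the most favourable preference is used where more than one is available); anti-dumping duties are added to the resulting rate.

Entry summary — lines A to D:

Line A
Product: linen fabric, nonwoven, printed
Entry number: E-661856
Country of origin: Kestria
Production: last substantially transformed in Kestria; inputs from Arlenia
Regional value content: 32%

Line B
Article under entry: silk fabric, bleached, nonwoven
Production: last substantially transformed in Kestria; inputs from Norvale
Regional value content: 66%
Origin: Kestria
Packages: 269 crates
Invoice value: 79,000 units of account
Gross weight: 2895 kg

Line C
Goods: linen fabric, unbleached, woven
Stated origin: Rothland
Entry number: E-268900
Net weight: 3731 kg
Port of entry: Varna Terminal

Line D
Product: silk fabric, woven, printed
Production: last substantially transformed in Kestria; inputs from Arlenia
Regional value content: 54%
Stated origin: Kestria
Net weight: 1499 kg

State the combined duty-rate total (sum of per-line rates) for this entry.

70%

Line A: linen → 16.01; nonwoven → 16.01.01; printed → 16.01.01.01. Scheduled 8%. quota on 16.01.01 exhausted → over-quota 35%; Kestria agreement on 16.01.01: RVC < 50%; Kestria agreement on 16.03.01.02: 16.01.01.01 not covered. → 35%.
Line B: silk → 16.03; nonwoven → 16.03.02; bleached → 16.03.02.03. Scheduled 10%. Kestria agreement on 16.01.01: 16.03.02.03 not covered; Kestria agreement on 16.03.01.02: 16.03.02.03 not covered. → 10%.
Line C: linen → 16.01; woven → 16.01.02; unbleached → 16.01.02.01. Scheduled 18%. No special measure applies. → 18%.
Line D: silk → 16.03; woven → 16.03.03; printed → 16.03.03.02. Scheduled 7%. Kestria agreement on 16.01.01: 16.03.03.02 not covered; Kestria agreement on 16.03.01.02: 16.03.03.02 not covered. → 7%.
Sum: 35% + 10% + 18% + 7% = 70%.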